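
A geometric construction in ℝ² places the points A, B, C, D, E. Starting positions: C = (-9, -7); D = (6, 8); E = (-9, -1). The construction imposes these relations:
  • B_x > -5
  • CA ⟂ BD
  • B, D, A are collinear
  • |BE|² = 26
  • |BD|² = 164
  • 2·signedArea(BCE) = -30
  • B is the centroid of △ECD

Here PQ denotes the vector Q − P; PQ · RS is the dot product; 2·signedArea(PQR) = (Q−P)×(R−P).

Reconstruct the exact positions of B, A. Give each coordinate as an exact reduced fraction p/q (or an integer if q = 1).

A = (-429/41, -212/41)
B = (-4, 0)

1. B_x = -4  [B is the centroid of △ECD]
2. B_y = 0  [B is the centroid of △ECD]
   → B = (-4, 0)
3. A_x = -429/41  [B, D, A are collinear ∩ CA ⟂ BD]
4. A_y = -212/41  [B, D, A are collinear ∩ CA ⟂ BD]
   → A = (-429/41, -212/41)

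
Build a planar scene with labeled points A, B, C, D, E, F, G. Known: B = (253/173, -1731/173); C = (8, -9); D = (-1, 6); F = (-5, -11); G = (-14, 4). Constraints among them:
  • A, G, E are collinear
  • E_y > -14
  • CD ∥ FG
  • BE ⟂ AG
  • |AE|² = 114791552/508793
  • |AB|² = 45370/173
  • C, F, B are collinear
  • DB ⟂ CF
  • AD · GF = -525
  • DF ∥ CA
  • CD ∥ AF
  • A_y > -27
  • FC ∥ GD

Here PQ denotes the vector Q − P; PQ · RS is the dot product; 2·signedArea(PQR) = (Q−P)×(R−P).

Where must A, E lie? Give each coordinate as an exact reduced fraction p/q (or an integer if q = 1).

A = (4, -26)
E = (-10964/2941, -38586/2941)

1. A_x = 4  [CD ∥ AF ∩ DF ∥ CA]
2. A_y = -26  [CD ∥ AF ∩ DF ∥ CA]
   → A = (4, -26)
3. E_x = -10964/2941  [A, G, E are collinear ∩ BE ⟂ AG]
4. E_y = -38586/2941  [A, G, E are collinear ∩ BE ⟂ AG]
   → E = (-10964/2941, -38586/2941)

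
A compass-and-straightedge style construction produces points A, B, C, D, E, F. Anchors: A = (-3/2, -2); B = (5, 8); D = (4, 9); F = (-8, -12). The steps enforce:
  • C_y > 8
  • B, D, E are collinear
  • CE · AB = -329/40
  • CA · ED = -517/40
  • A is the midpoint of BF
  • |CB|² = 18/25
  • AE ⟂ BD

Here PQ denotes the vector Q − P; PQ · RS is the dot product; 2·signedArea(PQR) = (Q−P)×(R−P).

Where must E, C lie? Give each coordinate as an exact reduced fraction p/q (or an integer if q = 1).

1. E_x = 27/4  [B, D, E are collinear ∩ AE ⟂ BD]
2. E_y = 25/4  [B, D, E are collinear ∩ AE ⟂ BD]
   → E = (27/4, 25/4)
3. C_x = 22/5  [CE · AB = -329/40 ∩ CA · ED = -517/40]
4. C_y = 43/5  [CE · AB = -329/40 ∩ CA · ED = -517/40]
   → C = (22/5, 43/5)

C = (22/5, 43/5)
E = (27/4, 25/4)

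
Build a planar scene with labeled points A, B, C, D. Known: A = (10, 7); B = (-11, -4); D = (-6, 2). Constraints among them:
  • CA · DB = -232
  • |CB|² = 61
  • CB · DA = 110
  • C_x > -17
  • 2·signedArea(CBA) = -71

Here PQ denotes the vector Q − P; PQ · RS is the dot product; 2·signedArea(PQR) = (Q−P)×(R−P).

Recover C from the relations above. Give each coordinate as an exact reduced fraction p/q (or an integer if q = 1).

1. C_x = -16  [CB · DA = 110 ∩ 2·signedArea(CBA) = -71]
2. C_y = -10  [CB · DA = 110 ∩ 2·signedArea(CBA) = -71]
   → C = (-16, -10)

C = (-16, -10)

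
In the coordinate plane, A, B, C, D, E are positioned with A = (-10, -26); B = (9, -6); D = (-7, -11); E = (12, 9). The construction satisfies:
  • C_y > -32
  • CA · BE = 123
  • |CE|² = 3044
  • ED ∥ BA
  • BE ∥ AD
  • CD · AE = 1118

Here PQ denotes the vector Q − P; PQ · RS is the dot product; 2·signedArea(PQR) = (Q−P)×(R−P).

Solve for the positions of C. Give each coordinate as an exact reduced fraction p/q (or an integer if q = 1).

1. C_x = -26  [CD · AE = 1118 ∩ CA · BE = 123]
2. C_y = -31  [CD · AE = 1118 ∩ CA · BE = 123]
   → C = (-26, -31)

C = (-26, -31)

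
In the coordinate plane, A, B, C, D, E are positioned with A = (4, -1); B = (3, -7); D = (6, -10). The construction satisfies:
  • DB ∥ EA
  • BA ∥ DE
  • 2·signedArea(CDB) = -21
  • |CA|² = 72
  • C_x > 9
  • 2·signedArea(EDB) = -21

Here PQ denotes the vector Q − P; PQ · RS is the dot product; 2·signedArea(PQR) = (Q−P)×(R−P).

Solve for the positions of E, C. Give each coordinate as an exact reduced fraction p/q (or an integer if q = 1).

C = (10, -7)
E = (7, -4)

1. E_x = 7  [DB ∥ EA ∩ BA ∥ DE]
2. E_y = -4  [DB ∥ EA ∩ BA ∥ DE]
   → E = (7, -4)
3. C_x = 10  [line -3·x + -3·y + 9 = 0 ∩ |CA|² = 72]
4. C_y = -7  [line -3·x + -3·y + 9 = 0 ∩ |CA|² = 72]
   → C = (10, -7)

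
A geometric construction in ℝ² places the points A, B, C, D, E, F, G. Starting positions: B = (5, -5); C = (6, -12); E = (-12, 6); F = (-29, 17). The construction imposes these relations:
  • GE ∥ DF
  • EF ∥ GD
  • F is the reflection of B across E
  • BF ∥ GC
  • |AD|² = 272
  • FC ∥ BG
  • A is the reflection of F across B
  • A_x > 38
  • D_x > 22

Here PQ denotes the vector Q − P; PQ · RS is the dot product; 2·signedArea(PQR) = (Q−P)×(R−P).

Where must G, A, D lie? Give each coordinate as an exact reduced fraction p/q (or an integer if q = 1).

A = (39, -27)
D = (23, -23)
G = (40, -34)

1. G_x = 40  [BF ∥ GC ∩ FC ∥ BG]
2. G_y = -34  [BF ∥ GC ∩ FC ∥ BG]
   → G = (40, -34)
3. A_x = 39  [A is the reflection of F across B]
4. A_y = -27  [A is the reflection of F across B]
   → A = (39, -27)
5. D_x = 23  [GE ∥ DF ∩ EF ∥ GD]
6. D_y = -23  [GE ∥ DF ∩ EF ∥ GD]
   → D = (23, -23)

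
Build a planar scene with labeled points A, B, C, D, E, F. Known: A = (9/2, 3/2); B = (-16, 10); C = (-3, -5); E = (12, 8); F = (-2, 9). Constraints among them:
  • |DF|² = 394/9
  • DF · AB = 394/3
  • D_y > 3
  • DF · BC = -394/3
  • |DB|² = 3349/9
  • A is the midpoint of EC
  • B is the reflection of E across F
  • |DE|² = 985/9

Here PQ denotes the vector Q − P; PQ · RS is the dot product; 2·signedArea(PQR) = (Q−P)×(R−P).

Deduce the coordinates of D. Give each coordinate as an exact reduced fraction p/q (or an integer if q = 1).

D = (7/3, 4)

1. D_x = 7/3  [DF · BC = -394/3 ∩ DF · AB = 394/3]
2. D_y = 4  [DF · BC = -394/3 ∩ DF · AB = 394/3]
   → D = (7/3, 4)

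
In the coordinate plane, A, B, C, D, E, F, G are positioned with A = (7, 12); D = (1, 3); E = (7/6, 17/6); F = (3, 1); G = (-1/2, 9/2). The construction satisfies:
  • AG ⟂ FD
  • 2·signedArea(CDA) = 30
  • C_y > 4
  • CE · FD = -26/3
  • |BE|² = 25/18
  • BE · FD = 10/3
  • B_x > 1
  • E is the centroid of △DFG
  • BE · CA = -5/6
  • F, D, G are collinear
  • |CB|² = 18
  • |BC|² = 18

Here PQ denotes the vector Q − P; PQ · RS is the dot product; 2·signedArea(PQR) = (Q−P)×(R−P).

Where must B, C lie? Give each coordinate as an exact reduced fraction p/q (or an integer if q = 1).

B = (2, 2)
C = (-1, 5)

1. B_x = 2  [line 2·x + -2·y + 0 = 0 ∩ |BE|² = 25/18]
2. B_y = 2  [line 2·x + -2·y + 0 = 0 ∩ |BE|² = 25/18]
   → B = (2, 2)
3. C_x = -1  [2·signedArea(CDA) = 30 ∩ CE · FD = -26/3]
4. C_y = 5  [2·signedArea(CDA) = 30 ∩ CE · FD = -26/3]
   → C = (-1, 5)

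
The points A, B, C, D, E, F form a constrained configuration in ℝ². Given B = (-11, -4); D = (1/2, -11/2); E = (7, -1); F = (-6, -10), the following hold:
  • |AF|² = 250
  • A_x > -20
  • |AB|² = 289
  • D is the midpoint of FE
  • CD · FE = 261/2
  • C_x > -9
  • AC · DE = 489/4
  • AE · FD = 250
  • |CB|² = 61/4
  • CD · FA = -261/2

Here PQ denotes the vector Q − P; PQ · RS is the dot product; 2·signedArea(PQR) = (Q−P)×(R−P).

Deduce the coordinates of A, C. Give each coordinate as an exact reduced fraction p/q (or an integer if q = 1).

1. A_x = -19  [line -13/2·x + -9/2·y + -209 = 0 ∩ |AB|² = 289]
2. A_y = -19  [line -13/2·x + -9/2·y + -209 = 0 ∩ |AB|² = 289]
   → A = (-19, -19)
3. C_x = -17/2  [line 13·x + 9·y + 347/2 = 0 ∩ |CB|² = 61/4]
4. C_y = -7  [line 13·x + 9·y + 347/2 = 0 ∩ |CB|² = 61/4]
   → C = (-17/2, -7)

A = (-19, -19)
C = (-17/2, -7)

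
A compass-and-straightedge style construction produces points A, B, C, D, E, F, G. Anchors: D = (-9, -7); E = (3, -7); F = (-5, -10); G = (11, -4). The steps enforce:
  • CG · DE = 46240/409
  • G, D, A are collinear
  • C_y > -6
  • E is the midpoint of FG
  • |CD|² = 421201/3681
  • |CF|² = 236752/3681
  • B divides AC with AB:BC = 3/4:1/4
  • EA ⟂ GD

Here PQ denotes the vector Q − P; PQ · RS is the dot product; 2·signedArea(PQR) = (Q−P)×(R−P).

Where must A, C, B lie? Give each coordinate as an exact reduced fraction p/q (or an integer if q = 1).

1. A_x = 1119/409  [G, D, A are collinear ∩ EA ⟂ GD]
2. A_y = -2143/409  [G, D, A are collinear ∩ EA ⟂ GD]
   → A = (1119/409, -2143/409)
3. C_x = 1937/1227  [CG · DE = 46240/409]
4. C_y = -2214/409  [|CD|² = 421201/3681]
   → C = (1937/1227, -2214/409)
5. B_x = 764/409  [B divides AC with AB:BC = 3/4:1/4]
6. B_y = -8785/1636  [B divides AC with AB:BC = 3/4:1/4]
   → B = (764/409, -8785/1636)

A = (1119/409, -2143/409)
B = (764/409, -8785/1636)
C = (1937/1227, -2214/409)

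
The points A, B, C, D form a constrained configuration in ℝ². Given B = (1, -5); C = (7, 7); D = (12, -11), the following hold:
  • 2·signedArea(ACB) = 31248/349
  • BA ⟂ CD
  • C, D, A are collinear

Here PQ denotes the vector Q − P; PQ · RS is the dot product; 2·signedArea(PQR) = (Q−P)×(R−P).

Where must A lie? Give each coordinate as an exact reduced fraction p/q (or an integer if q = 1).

1. A_x = 3373/349  [C, D, A are collinear ∩ BA ⟂ CD]
2. A_y = -905/349  [C, D, A are collinear ∩ BA ⟂ CD]
   → A = (3373/349, -905/349)

A = (3373/349, -905/349)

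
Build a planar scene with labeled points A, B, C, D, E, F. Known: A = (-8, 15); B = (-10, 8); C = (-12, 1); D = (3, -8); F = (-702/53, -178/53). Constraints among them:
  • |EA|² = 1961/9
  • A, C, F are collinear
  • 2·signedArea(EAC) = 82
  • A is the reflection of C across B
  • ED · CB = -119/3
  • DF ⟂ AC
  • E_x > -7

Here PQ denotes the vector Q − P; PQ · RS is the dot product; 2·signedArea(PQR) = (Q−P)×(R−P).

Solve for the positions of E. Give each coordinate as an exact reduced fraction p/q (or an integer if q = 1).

E = (-19/3, 1/3)

1. E_x = -19/3  [ED · CB = -119/3 ∩ 2·signedArea(EAC) = 82]
2. E_y = 1/3  [ED · CB = -119/3 ∩ 2·signedArea(EAC) = 82]
   → E = (-19/3, 1/3)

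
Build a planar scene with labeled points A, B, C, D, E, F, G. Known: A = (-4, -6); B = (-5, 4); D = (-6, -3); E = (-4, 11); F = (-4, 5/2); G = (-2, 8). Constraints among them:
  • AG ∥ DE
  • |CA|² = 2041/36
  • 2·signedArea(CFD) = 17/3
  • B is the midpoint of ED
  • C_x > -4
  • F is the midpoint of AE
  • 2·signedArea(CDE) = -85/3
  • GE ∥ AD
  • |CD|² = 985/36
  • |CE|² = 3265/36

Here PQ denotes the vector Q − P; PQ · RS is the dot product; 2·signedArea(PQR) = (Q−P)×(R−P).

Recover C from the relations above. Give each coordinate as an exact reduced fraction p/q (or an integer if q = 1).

C = (-10/3, 3/2)

1. C_x = -10/3  [2·signedArea(CFD) = 17/3 ∩ 2·signedArea(CDE) = -85/3]
2. C_y = 3/2  [2·signedArea(CFD) = 17/3 ∩ 2·signedArea(CDE) = -85/3]
   → C = (-10/3, 3/2)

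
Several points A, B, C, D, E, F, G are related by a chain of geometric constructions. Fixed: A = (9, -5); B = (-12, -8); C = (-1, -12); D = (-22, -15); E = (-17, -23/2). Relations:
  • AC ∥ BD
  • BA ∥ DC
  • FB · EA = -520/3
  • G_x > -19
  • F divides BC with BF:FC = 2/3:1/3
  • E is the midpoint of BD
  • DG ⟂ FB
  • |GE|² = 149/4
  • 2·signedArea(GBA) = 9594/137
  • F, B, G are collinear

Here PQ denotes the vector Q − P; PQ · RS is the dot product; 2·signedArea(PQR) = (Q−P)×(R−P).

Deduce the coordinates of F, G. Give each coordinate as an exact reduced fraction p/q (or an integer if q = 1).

F = (-14/3, -32/3)
G = (-2546/137, -768/137)

1. F_x = -14/3  [F divides BC with BF:FC = 2/3:1/3]
2. F_y = -32/3  [F divides BC with BF:FC = 2/3:1/3]
   → F = (-14/3, -32/3)
3. G_x = -2546/137  [F, B, G are collinear ∩ DG ⟂ FB]
4. G_y = -768/137  [F, B, G are collinear ∩ DG ⟂ FB]
   → G = (-2546/137, -768/137)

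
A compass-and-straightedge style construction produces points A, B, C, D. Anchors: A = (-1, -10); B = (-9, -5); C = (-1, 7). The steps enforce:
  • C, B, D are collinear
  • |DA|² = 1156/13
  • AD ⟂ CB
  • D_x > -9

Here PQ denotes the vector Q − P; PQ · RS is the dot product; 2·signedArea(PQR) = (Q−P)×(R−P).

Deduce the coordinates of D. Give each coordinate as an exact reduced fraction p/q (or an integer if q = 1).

D = (-115/13, -62/13)

1. D_x = -115/13  [C, B, D are collinear ∩ AD ⟂ CB]
2. D_y = -62/13  [C, B, D are collinear ∩ AD ⟂ CB]
   → D = (-115/13, -62/13)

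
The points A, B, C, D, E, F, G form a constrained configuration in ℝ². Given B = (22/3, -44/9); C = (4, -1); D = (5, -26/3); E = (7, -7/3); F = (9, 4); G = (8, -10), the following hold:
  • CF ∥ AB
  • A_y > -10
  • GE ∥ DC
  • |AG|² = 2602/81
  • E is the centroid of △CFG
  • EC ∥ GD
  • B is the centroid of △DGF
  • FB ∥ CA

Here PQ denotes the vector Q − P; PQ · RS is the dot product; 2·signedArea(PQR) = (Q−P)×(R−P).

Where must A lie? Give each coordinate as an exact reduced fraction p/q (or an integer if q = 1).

1. A_x = 7/3  [CF ∥ AB ∩ FB ∥ CA]
2. A_y = -89/9  [CF ∥ AB ∩ FB ∥ CA]
   → A = (7/3, -89/9)

A = (7/3, -89/9)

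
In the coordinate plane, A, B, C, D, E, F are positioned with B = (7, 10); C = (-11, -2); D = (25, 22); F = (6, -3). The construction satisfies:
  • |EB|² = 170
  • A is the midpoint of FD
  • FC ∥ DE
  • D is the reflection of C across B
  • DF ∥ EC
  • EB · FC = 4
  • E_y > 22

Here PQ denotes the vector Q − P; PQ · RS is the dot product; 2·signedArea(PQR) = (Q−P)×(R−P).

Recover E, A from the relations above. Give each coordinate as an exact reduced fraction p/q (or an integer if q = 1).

A = (31/2, 19/2)
E = (8, 23)

1. E_x = 8  [DF ∥ EC ∩ FC ∥ DE]
2. E_y = 23  [DF ∥ EC ∩ FC ∥ DE]
   → E = (8, 23)
3. A_x = 31/2  [A is the midpoint of FD]
4. A_y = 19/2  [A is the midpoint of FD]
   → A = (31/2, 19/2)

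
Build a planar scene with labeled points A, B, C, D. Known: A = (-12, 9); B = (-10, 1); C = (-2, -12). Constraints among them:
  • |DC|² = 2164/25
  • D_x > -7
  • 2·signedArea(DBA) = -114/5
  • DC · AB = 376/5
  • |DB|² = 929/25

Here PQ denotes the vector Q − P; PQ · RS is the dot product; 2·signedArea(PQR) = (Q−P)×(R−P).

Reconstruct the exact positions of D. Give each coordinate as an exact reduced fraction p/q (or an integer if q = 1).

1. D_x = -6  [2·signedArea(DBA) = -114/5 ∩ DC · AB = 376/5]
2. D_y = -18/5  [2·signedArea(DBA) = -114/5 ∩ DC · AB = 376/5]
   → D = (-6, -18/5)

D = (-6, -18/5)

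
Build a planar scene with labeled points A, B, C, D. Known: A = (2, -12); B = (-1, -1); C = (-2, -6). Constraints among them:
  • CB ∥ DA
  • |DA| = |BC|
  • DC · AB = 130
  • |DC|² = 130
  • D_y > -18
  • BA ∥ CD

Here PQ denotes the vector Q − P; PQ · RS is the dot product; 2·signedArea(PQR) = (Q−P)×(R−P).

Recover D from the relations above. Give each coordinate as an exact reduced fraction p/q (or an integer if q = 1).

1. D_x = 1  [CB ∥ DA ∩ BA ∥ CD]
2. D_y = -17  [CB ∥ DA ∩ BA ∥ CD]
   → D = (1, -17)

D = (1, -17)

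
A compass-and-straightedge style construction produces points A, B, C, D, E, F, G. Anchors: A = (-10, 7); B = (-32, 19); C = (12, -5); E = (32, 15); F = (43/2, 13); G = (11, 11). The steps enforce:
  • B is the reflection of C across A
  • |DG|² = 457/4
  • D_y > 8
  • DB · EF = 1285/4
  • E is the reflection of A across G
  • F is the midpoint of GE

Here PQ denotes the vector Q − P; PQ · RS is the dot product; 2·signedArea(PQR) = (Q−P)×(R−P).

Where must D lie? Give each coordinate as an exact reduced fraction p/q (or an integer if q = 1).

D = (1/2, 9)

1. D_x = 1/2  [line 21/2·x + 2·y + -93/4 = 0 ∩ |DG|² = 457/4]
2. D_y = 9  [line 21/2·x + 2·y + -93/4 = 0 ∩ |DG|² = 457/4]
   → D = (1/2, 9)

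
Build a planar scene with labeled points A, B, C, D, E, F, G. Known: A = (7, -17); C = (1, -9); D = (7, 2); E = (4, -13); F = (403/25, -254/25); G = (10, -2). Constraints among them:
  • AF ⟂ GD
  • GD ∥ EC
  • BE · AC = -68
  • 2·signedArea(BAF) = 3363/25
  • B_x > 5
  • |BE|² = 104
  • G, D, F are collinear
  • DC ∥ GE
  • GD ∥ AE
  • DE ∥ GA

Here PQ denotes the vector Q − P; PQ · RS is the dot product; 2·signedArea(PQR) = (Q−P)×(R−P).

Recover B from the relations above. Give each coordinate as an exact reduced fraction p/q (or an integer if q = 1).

B = (6, -3)

1. B_x = 6  [line 6·x + -8·y + -60 = 0 ∩ |BE|² = 104]
2. B_y = -3  [line 6·x + -8·y + -60 = 0 ∩ |BE|² = 104]
   → B = (6, -3)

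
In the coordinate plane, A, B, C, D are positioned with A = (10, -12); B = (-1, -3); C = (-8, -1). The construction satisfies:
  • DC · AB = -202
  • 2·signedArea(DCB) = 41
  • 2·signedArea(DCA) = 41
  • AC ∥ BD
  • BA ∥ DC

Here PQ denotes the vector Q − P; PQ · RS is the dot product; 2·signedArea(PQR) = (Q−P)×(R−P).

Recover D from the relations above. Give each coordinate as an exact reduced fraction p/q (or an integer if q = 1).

1. D_x = -19  [BA ∥ DC ∩ AC ∥ BD]
2. D_y = 8  [BA ∥ DC ∩ AC ∥ BD]
   → D = (-19, 8)

D = (-19, 8)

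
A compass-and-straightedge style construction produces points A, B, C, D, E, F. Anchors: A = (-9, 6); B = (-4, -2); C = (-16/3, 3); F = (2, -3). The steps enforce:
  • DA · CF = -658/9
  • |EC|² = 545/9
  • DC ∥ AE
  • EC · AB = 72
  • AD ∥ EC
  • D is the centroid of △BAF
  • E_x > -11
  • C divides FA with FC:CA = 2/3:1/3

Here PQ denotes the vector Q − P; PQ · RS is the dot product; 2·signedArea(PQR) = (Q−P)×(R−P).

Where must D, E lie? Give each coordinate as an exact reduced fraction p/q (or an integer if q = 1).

D = (-11/3, 1/3)
E = (-32/3, 26/3)

1. D_x = -11/3  [D is the centroid of △BAF]
2. D_y = 1/3  [D is the centroid of △BAF]
   → D = (-11/3, 1/3)
3. E_x = -32/3  [AD ∥ EC ∩ DC ∥ AE]
4. E_y = 26/3  [AD ∥ EC ∩ DC ∥ AE]
   → E = (-32/3, 26/3)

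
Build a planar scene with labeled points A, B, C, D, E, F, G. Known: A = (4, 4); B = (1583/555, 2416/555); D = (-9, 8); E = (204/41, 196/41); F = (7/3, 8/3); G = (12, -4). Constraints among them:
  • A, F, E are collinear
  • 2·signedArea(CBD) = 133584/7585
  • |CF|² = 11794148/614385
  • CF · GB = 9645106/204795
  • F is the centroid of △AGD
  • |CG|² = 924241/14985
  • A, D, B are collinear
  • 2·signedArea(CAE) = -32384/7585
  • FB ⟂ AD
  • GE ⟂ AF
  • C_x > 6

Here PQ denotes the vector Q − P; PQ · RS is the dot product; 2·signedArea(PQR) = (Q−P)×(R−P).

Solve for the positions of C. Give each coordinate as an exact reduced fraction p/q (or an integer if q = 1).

C = (451183/68265, 116816/68265)

1. C_x = 451183/68265  [2·signedArea(CBD) = 133584/7585 ∩ CF · GB = 9645106/204795]
2. C_y = 116816/68265  [2·signedArea(CBD) = 133584/7585 ∩ CF · GB = 9645106/204795]
   → C = (451183/68265, 116816/68265)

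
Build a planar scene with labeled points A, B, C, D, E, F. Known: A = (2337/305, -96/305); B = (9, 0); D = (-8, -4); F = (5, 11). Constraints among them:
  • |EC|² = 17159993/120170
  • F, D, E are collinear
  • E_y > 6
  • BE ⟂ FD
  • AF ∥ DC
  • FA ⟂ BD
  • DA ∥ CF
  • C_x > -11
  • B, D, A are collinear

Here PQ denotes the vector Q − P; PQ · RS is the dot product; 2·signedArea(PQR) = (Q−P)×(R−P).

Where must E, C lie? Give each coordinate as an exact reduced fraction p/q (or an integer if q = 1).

C = (-3252/305, 2231/305)
E = (501/394, 2639/394)

1. E_x = 501/394  [F, D, E are collinear ∩ BE ⟂ FD]
2. E_y = 2639/394  [F, D, E are collinear ∩ BE ⟂ FD]
   → E = (501/394, 2639/394)
3. C_x = -3252/305  [DA ∥ CF ∩ AF ∥ DC]
4. C_y = 2231/305  [DA ∥ CF ∩ AF ∥ DC]
   → C = (-3252/305, 2231/305)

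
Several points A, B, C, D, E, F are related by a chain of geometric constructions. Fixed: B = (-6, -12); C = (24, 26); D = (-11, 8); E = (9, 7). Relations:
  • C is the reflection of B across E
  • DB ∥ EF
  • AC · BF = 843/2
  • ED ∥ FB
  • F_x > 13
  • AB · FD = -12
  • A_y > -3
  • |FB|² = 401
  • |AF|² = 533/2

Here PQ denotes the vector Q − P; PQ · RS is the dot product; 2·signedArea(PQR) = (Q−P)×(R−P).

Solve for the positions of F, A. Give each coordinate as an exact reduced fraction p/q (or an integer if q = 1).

1. F_x = 14  [ED ∥ FB ∩ DB ∥ EF]
2. F_y = -13  [ED ∥ FB ∩ DB ∥ EF]
   → F = (14, -13)
3. A_x = 3/2  [AB · FD = -12 ∩ AC · BF = 843/2]
4. A_y = -5/2  [AB · FD = -12 ∩ AC · BF = 843/2]
   → A = (3/2, -5/2)

A = (3/2, -5/2)
F = (14, -13)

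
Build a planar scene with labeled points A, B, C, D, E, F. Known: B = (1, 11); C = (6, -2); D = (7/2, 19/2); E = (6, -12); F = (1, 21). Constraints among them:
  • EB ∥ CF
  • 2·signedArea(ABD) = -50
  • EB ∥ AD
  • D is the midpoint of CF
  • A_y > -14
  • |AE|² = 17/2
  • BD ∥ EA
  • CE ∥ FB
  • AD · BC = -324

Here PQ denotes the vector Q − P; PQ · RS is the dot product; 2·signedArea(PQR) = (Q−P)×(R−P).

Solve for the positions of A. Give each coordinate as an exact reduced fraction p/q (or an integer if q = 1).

1. A_x = 17/2  [EB ∥ AD ∩ BD ∥ EA]
2. A_y = -27/2  [EB ∥ AD ∩ BD ∥ EA]
   → A = (17/2, -27/2)

A = (17/2, -27/2)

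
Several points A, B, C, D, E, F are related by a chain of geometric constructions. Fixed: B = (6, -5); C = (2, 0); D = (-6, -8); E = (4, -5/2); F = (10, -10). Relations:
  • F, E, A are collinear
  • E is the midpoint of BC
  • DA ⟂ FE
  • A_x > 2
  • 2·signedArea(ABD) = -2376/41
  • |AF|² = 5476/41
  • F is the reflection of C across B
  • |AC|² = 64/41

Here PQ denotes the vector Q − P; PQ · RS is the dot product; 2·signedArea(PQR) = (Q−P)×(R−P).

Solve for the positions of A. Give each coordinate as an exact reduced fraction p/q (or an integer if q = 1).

A = (114/41, -40/41)

1. A_x = 114/41  [F, E, A are collinear ∩ DA ⟂ FE]
2. A_y = -40/41  [F, E, A are collinear ∩ DA ⟂ FE]
   → A = (114/41, -40/41)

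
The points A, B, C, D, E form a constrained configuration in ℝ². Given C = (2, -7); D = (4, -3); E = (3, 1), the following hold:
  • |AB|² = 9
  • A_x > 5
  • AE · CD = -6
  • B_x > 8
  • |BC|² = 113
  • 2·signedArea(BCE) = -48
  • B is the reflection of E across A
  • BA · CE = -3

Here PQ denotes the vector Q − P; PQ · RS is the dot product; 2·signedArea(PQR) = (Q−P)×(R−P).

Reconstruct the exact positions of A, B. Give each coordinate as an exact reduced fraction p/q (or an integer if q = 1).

1. B_x = 9  [line -8·x + 1·y + 71 = 0 ∩ |BC|² = 113]
2. B_y = 1  [line -8·x + 1·y + 71 = 0 ∩ |BC|² = 113]
   → B = (9, 1)
3. A_x = 6  [AE · CD = -6 ∩ B is the reflection of E across A]
4. A_y = 1  [AE · CD = -6 ∩ B is the reflection of E across A]
   → A = (6, 1)

A = (6, 1)
B = (9, 1)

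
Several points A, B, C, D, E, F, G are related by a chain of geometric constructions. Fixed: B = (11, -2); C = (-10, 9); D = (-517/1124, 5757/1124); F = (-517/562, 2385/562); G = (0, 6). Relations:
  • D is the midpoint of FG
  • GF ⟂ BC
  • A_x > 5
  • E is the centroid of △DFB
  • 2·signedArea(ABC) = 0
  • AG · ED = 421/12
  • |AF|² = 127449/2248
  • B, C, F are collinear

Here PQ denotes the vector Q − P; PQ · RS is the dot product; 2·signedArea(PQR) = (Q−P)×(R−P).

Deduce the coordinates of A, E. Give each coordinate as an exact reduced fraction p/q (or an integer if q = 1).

1. A_x = 23/4  [line -11·x + -21·y + 79 = 0 ∩ |AF|² = 127449/2248]
2. A_y = 3/4  [line -11·x + -21·y + 79 = 0 ∩ |AF|² = 127449/2248]
   → A = (23/4, 3/4)
3. E_x = 10813/3372  [E is the centroid of △DFB]
4. E_y = 8279/3372  [E is the centroid of △DFB]
   → E = (10813/3372, 8279/3372)

A = (23/4, 3/4)
E = (10813/3372, 8279/3372)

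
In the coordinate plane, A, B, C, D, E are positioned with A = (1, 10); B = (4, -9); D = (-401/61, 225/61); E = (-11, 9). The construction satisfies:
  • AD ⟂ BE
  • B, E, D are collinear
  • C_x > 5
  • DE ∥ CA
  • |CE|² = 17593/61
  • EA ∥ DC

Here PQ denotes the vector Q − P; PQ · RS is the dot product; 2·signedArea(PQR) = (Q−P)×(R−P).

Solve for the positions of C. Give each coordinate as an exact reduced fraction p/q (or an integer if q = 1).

C = (331/61, 286/61)

1. C_x = 331/61  [DE ∥ CA ∩ EA ∥ DC]
2. C_y = 286/61  [DE ∥ CA ∩ EA ∥ DC]
   → C = (331/61, 286/61)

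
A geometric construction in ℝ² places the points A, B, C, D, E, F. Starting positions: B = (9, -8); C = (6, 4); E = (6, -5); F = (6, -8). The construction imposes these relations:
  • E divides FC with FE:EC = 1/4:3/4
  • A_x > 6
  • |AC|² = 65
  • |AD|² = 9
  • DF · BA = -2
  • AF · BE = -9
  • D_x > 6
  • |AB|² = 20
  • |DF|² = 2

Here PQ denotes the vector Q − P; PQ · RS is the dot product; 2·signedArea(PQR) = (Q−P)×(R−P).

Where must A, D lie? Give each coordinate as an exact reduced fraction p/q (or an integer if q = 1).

1. A_x = 7  [line 3·x + -3·y + -33 = 0 ∩ |AB|² = 20]
2. A_y = -4  [line 3·x + -3·y + -33 = 0 ∩ |AB|² = 20]
   → A = (7, -4)
3. D_x = 7  [line 2·x + -4·y + -42 = 0 ∩ |DF|² = 2]
4. D_y = -7  [line 2·x + -4·y + -42 = 0 ∩ |DF|² = 2]
   → D = (7, -7)

A = (7, -4)
D = (7, -7)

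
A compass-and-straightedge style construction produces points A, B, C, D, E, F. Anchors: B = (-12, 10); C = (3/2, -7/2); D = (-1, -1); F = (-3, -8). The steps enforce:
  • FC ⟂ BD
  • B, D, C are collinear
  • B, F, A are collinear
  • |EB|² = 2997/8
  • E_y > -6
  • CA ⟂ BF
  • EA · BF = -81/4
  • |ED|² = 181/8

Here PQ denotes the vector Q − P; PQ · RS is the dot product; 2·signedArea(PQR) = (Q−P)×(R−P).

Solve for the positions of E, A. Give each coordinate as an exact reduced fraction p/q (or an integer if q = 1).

A = (-39/10, -31/5)
E = (-3/4, -23/4)

1. A_x = -39/10  [B, F, A are collinear ∩ CA ⟂ BF]
2. A_y = -31/5  [B, F, A are collinear ∩ CA ⟂ BF]
   → A = (-39/10, -31/5)
3. E_x = -3/4  [line -9·x + 18·y + 387/4 = 0 ∩ |EB|² = 2997/8]
4. E_y = -23/4  [line -9·x + 18·y + 387/4 = 0 ∩ |EB|² = 2997/8]
   → E = (-3/4, -23/4)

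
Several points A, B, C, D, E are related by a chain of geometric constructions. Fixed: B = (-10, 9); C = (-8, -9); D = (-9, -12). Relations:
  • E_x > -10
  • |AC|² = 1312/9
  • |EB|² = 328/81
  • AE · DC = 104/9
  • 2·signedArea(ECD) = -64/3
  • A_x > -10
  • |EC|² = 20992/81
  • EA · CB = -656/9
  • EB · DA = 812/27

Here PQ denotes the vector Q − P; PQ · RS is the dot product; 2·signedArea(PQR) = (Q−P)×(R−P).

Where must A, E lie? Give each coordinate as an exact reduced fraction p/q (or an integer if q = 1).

1. E_x = -88/9  [line 3·x + -1·y + 109/3 = 0 ∩ |EC|² = 20992/81]
2. E_y = 7  [line 3·x + -1·y + 109/3 = 0 ∩ |EC|² = 20992/81]
   → E = (-88/9, 7)
3. A_x = -28/3  [AE · DC = 104/9 ∩ EA · CB = -656/9]
4. A_y = 3  [AE · DC = 104/9 ∩ EA · CB = -656/9]
   → A = (-28/3, 3)

A = (-28/3, 3)
E = (-88/9, 7)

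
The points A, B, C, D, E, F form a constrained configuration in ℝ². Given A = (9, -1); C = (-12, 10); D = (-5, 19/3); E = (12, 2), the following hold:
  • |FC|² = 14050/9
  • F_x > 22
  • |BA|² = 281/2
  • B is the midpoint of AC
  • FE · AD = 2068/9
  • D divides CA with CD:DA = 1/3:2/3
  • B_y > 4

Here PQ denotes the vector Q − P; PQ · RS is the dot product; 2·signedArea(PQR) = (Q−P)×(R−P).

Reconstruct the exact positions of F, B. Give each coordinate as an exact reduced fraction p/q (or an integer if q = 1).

1. F_x = 23  [line 14·x + -22/3·y + -3448/9 = 0 ∩ |FC|² = 14050/9]
2. F_y = -25/3  [line 14·x + -22/3·y + -3448/9 = 0 ∩ |FC|² = 14050/9]
   → F = (23, -25/3)
3. B_x = -3/2  [B is the midpoint of AC]
4. B_y = 9/2  [B is the midpoint of AC]
   → B = (-3/2, 9/2)

B = (-3/2, 9/2)
F = (23, -25/3)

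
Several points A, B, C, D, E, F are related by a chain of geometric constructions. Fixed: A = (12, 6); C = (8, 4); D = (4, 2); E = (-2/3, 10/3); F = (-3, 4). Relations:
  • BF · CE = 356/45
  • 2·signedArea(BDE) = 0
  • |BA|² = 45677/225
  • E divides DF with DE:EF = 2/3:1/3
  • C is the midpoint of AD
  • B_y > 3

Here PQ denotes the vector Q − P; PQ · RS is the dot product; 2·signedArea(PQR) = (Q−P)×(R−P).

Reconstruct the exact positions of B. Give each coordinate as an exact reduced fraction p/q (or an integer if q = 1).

1. B_x = -31/15  [2·signedArea(BDE) = 0 ∩ BF · CE = 356/45]
2. B_y = 56/15  [2·signedArea(BDE) = 0 ∩ BF · CE = 356/45]
   → B = (-31/15, 56/15)

B = (-31/15, 56/15)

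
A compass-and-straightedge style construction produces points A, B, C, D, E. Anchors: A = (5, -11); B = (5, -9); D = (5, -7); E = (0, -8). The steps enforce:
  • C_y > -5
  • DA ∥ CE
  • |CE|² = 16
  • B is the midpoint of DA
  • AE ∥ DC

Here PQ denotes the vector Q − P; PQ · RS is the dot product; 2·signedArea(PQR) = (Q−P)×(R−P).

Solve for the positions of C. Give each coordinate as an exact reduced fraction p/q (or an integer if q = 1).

1. C_x = 0  [DA ∥ CE ∩ AE ∥ DC]
2. C_y = -4  [DA ∥ CE ∩ AE ∥ DC]
   → C = (0, -4)

C = (0, -4)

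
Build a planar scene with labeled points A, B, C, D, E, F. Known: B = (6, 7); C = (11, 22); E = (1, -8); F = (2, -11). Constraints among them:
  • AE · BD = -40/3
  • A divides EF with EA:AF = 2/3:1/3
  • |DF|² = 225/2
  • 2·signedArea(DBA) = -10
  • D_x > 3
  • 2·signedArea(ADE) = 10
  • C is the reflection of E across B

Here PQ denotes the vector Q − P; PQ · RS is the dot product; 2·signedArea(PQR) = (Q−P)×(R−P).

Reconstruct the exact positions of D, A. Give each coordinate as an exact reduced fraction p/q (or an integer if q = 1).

A = (5/3, -10)
D = (7/2, -1/2)

1. A_x = 5/3  [A divides EF with EA:AF = 2/3:1/3]
2. A_y = -10  [A divides EF with EA:AF = 2/3:1/3]
   → A = (5/3, -10)
3. D_x = 7/2  [2·signedArea(DBA) = -10 ∩ 2·signedArea(ADE) = 10]
4. D_y = -1/2  [2·signedArea(DBA) = -10 ∩ 2·signedArea(ADE) = 10]
   → D = (7/2, -1/2)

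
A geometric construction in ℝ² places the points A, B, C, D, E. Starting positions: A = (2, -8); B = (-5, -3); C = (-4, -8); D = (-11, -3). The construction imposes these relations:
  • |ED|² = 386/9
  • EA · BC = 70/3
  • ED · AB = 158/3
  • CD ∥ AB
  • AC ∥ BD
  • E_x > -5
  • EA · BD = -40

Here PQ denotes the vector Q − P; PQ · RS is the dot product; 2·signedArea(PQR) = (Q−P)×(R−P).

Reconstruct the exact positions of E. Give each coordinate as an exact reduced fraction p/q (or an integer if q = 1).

E = (-14/3, -14/3)

1. E_x = -14/3  [EA · BD = -40 ∩ ED · AB = 158/3]
2. E_y = -14/3  [EA · BD = -40 ∩ ED · AB = 158/3]
   → E = (-14/3, -14/3)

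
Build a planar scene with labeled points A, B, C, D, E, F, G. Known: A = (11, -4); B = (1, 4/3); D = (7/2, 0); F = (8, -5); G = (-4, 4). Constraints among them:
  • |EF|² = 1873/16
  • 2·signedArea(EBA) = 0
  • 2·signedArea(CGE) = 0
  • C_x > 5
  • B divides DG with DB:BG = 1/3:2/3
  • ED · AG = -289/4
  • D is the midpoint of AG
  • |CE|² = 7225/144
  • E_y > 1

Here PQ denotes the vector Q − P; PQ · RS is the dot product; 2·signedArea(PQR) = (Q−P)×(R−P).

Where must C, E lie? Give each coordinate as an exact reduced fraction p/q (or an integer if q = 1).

1. E_x = -1/4  [2·signedArea(EBA) = 0 ∩ ED · AG = -289/4]
2. E_y = 2  [2·signedArea(EBA) = 0 ∩ ED · AG = -289/4]
   → E = (-1/4, 2)
3. C_x = 6  [line 2·x + 15/4·y + -7 = 0 ∩ |CE|² = 7225/144]
4. C_y = -4/3  [line 2·x + 15/4·y + -7 = 0 ∩ |CE|² = 7225/144]
   → C = (6, -4/3)

C = (6, -4/3)
E = (-1/4, 2)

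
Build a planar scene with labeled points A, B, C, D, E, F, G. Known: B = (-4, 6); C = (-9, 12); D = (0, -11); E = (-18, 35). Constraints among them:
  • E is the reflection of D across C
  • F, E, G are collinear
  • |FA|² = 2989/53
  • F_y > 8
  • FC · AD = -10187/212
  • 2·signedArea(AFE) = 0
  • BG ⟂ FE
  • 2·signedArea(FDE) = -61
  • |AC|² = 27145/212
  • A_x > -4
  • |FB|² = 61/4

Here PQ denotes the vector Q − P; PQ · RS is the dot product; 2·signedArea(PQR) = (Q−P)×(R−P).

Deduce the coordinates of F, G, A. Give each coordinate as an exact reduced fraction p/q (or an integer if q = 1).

1. F_x = -13/2  [line -46·x + -18·y + -137 = 0 ∩ |FB|² = 61/4]
2. F_y = 9  [line -46·x + -18·y + -137 = 0 ∩ |FB|² = 61/4]
   → F = (-13/2, 9)
3. G_x = -264/53  [F, E, G are collinear ∩ BG ⟂ FE]
4. G_y = 295/53  [F, E, G are collinear ∩ BG ⟂ FE]
   → G = (-264/53, 295/53)
5. A_x = -367/106  [FC · AD = -10187/212 ∩ 2·signedArea(AFE) = 0]
6. A_y = 113/53  [FC · AD = -10187/212 ∩ 2·signedArea(AFE) = 0]
   → A = (-367/106, 113/53)

A = (-367/106, 113/53)
F = (-13/2, 9)
G = (-264/53, 295/53)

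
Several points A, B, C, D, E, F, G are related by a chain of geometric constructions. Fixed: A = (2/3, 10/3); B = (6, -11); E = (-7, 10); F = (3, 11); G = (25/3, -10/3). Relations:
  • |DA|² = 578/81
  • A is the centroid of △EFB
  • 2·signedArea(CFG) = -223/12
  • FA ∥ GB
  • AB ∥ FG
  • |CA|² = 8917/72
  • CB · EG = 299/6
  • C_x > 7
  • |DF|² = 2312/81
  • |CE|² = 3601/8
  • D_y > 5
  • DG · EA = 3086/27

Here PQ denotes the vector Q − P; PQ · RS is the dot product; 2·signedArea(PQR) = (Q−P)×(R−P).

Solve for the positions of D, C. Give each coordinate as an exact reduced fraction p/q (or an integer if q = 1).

C = (31/4, -21/4)
D = (13/9, 53/9)

1. D_x = 13/9  [line -23/3·x + 20/3·y + -761/27 = 0 ∩ |DA|² = 578/81]
2. D_y = 53/9  [line -23/3·x + 20/3·y + -761/27 = 0 ∩ |DA|² = 578/81]
   → D = (13/9, 53/9)
3. C_x = 31/4  [CB · EG = 299/6 ∩ 2·signedArea(CFG) = -223/12]
4. C_y = -21/4  [CB · EG = 299/6 ∩ 2·signedArea(CFG) = -223/12]
   → C = (31/4, -21/4)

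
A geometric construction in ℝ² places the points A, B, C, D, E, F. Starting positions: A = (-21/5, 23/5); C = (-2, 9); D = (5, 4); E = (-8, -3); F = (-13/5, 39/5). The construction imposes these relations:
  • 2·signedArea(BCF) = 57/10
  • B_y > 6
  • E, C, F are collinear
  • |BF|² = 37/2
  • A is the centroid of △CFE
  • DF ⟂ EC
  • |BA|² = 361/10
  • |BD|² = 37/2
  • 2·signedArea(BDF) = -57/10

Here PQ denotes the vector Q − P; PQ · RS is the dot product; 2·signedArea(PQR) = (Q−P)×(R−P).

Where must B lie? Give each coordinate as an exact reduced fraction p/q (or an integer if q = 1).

1. B_x = 3/2  [2·signedArea(BDF) = -57/10 ∩ 2·signedArea(BCF) = 57/10]
2. B_y = 13/2  [2·signedArea(BDF) = -57/10 ∩ 2·signedArea(BCF) = 57/10]
   → B = (3/2, 13/2)

B = (3/2, 13/2)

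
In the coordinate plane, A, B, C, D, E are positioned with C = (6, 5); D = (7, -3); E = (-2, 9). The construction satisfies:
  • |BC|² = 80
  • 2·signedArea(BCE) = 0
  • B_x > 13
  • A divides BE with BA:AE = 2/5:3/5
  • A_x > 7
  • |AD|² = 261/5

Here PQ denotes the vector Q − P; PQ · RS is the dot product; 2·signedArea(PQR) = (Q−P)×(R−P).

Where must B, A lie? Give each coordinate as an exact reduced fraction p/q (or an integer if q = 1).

1. B_x = 14  [line -4·x + -8·y + 64 = 0 ∩ |BC|² = 80]
2. B_y = 1  [line -4·x + -8·y + 64 = 0 ∩ |BC|² = 80]
   → B = (14, 1)
3. A_x = 38/5  [A divides BE with BA:AE = 2/5:3/5]
4. A_y = 21/5  [A divides BE with BA:AE = 2/5:3/5]
   → A = (38/5, 21/5)

A = (38/5, 21/5)
B = (14, 1)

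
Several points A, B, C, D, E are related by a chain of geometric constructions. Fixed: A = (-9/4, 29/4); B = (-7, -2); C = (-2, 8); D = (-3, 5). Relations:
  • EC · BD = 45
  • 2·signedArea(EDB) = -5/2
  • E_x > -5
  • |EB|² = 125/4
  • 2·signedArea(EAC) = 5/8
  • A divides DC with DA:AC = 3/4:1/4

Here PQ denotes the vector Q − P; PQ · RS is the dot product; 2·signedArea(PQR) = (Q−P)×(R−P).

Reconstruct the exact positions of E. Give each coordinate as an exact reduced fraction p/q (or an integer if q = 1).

E = (-9/2, 3)

1. E_x = -9/2  [2·signedArea(EAC) = 5/8 ∩ 2·signedArea(EDB) = -5/2]
2. E_y = 3  [2·signedArea(EAC) = 5/8 ∩ 2·signedArea(EDB) = -5/2]
   → E = (-9/2, 3)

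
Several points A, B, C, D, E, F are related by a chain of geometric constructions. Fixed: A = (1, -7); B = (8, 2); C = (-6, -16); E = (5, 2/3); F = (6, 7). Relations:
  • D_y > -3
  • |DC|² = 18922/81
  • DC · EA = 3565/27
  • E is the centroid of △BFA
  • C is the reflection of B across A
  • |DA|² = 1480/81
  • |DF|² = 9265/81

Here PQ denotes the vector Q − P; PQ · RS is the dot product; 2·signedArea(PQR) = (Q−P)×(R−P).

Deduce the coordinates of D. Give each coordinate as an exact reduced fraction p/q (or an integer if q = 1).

D = (5/3, -25/9)

1. D_x = 5/3  [line 4·x + 23/3·y + 395/27 = 0 ∩ |DA|² = 1480/81]
2. D_y = -25/9  [line 4·x + 23/3·y + 395/27 = 0 ∩ |DA|² = 1480/81]
   → D = (5/3, -25/9)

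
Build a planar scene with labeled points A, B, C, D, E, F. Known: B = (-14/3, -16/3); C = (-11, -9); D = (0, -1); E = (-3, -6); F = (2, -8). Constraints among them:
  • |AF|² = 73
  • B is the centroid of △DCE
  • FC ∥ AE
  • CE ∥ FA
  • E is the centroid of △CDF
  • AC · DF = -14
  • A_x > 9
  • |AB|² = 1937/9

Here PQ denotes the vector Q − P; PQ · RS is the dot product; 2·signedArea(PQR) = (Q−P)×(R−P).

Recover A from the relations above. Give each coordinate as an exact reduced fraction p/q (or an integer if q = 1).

A = (10, -5)

1. A_x = 10  [FC ∥ AE ∩ CE ∥ FA]
2. A_y = -5  [FC ∥ AE ∩ CE ∥ FA]
   → A = (10, -5)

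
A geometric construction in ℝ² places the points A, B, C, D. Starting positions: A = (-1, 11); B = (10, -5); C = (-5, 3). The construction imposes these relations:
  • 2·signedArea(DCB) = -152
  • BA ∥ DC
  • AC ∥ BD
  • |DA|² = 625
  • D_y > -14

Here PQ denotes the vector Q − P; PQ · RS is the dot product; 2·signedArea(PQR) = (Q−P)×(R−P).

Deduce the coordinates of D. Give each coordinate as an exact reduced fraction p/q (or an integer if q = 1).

D = (6, -13)

1. D_x = 6  [BA ∥ DC ∩ AC ∥ BD]
2. D_y = -13  [BA ∥ DC ∩ AC ∥ BD]
   → D = (6, -13)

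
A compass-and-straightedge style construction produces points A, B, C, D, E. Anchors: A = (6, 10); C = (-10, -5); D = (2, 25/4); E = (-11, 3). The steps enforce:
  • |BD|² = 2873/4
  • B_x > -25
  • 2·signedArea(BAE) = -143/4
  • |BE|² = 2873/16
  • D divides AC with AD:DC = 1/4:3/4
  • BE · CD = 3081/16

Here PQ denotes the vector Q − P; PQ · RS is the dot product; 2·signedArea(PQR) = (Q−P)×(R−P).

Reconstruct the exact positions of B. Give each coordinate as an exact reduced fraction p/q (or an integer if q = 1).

B = (-24, -1/4)

1. B_x = -24  [BE · CD = 3081/16 ∩ 2·signedArea(BAE) = -143/4]
2. B_y = -1/4  [BE · CD = 3081/16 ∩ 2·signedArea(BAE) = -143/4]
   → B = (-24, -1/4)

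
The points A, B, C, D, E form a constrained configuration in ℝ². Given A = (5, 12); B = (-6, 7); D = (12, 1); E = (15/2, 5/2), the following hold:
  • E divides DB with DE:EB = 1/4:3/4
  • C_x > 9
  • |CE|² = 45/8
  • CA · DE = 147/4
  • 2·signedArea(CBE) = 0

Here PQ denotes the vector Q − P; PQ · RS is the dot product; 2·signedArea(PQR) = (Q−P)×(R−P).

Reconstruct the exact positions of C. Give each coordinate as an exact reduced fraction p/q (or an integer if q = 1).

1. C_x = 39/4  [2·signedArea(CBE) = 0 ∩ CA · DE = 147/4]
2. C_y = 7/4  [2·signedArea(CBE) = 0 ∩ CA · DE = 147/4]
   → C = (39/4, 7/4)

C = (39/4, 7/4)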